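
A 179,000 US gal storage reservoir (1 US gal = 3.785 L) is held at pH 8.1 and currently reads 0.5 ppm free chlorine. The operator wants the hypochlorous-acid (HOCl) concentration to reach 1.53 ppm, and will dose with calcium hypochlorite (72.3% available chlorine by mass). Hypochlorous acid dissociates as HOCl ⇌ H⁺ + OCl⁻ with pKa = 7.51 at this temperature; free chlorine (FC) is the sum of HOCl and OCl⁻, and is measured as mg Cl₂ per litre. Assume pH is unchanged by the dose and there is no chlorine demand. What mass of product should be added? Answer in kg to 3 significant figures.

6.54 kg

Volume: 179,000 US gal × 3.785 L/gal = 677,515 L.
[OCl⁻]/[HOCl] = 10^(pH − pKa) = 10^(8.1 − 7.51) = 3.89; fraction as HOCl = 1/(1 + 3.89) = 0.2045.
Free chlorine required for 1.53 ppm HOCl: 1.53 / 0.2045 = 7.482 ppm.
FC to add: 7.482 − 0.5 = 6.982 mg/L as Cl₂.
Cl₂ equivalent: 6.982 mg/L × 677,515 L = 4731 g.
Product at 72.3% available Cl: 4731 / 0.723 = 6543 g.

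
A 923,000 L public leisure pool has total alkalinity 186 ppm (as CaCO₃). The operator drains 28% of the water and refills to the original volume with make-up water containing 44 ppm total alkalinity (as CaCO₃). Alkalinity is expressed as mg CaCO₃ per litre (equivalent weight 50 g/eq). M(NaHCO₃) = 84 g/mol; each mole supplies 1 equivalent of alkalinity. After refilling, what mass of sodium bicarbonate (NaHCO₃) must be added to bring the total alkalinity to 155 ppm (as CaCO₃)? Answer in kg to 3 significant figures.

After draining 28% and refilling: 186 × 0.72 + 44 × 0.28 = 146.24 ppm.
Deficit to target: 155 − 146.24 = 8.76 mg/L.
As CaCO₃: 8.76 mg/L × 923,000 L = 8085 g; ÷ 50 g/eq ÷ 1 = 161.7 mol NaHCO₃.
Mass: 161.7 × 84 = 13,580 g.

13.6 kg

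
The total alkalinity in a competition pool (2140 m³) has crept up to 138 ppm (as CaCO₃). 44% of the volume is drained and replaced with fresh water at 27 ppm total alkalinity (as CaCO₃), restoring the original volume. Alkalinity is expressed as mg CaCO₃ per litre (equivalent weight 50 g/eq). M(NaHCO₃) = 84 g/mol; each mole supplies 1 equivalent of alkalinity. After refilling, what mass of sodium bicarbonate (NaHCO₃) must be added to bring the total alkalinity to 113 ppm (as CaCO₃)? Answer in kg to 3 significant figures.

Volume: 2140 m³ = 2,140,000 L.
After draining 44% and refilling: 138 × 0.56 + 27 × 0.44 = 89.16 ppm.
Deficit to target: 113 − 89.16 = 23.84 mg/L.
As CaCO₃: 23.84 mg/L × 2,140,000 L = 51,020 g; ÷ 50 g/eq ÷ 1 = 1020 mol NaHCO₃.
Mass: 1020 × 84 = 85,710 g.

85.7 kg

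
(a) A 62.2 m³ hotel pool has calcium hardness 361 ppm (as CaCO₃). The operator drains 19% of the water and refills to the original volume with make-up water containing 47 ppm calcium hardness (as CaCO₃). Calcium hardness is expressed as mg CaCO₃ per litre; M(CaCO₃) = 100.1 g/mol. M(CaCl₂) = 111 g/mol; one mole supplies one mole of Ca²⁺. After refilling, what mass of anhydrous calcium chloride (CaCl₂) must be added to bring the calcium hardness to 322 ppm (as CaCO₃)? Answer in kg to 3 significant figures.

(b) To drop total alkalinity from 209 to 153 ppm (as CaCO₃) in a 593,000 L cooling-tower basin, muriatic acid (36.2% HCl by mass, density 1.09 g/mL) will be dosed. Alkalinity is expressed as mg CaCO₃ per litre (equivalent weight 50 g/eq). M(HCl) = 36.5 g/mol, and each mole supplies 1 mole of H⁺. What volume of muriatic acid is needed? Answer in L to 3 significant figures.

(a) 1.42 kg; (b) 61.4 L

(a) Volume: 62.2 m³ = 62,200 L.
(a) After draining 19% and refilling: 361 × 0.81 + 47 × 0.19 = 301.34 ppm.
(a) Deficit to target: 322 − 301.34 = 20.66 mg/L.
(a) As CaCO₃: 20.66 mg/L × 62,200 L = 1285 g; ÷ 100.1 = 12.84 mol Ca²⁺.
(a) Mass: 12.84 × 111 = 1425 g.

(b) Alkalinity to neutralize: (209 − 153) = 56 mg/L as CaCO₃ × 593,000 L = 33,210 g as CaCO₃.
(b) Equivalents of H⁺ required: 33,210 ÷ 50 g/eq = 664.2 eq = 664.2 mol HCl.
(b) Mass of HCl: 664.2 × 36.5 = 24,240 g.
(b) Mass of 36.2% solution: 24,240 / 0.362 = 66,970 g.
(b) Volume: 66,970 g ÷ 1.09 g/mL = 61,440 mL.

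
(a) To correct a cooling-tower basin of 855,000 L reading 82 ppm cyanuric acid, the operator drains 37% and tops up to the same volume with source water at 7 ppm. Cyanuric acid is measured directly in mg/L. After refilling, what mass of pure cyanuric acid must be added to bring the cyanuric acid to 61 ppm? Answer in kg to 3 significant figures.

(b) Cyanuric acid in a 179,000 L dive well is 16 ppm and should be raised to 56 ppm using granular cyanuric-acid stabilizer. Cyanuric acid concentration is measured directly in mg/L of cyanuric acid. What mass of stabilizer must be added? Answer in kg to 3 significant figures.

(a) After draining 37% and refilling: 82 × 0.63 + 7 × 0.37 = 54.25 ppm.
(a) Deficit to target: 61 − 54.25 = 6.75 mg/L.
(a) Mass: 6.75 mg/L × 855,000 L = 5771 g cyanuric acid.

(b) CYA to add: (56 − 16) = 40 mg/L × 179,000 L = 7160 g cyanuric acid.

(a) 5.77 kg; (b) 7.16 kg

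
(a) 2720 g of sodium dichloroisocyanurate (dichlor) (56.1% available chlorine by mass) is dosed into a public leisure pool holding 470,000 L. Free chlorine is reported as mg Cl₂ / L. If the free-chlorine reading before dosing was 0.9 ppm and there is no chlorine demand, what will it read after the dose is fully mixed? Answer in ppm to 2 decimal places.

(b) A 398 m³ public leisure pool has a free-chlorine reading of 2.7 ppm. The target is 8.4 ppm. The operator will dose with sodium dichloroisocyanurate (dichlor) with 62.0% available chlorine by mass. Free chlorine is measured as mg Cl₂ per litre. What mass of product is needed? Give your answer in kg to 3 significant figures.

(a) 4.15 ppm; (b) 3.66 kg

(a) Available chlorine delivered: 2720 g × 0.561 = 1526 g as Cl₂.
(a) Concentration rise: 1526 g / 470,000 L = 3.247 mg/L = 3.25 ppm.
(a) Final FC: 0.9 + 3.25 = 4.15 ppm.

(b) Volume: 398 m³ = 398,000 L.
(b) Chlorine deficit: 8.4 − 2.7 = 5.7 ppm = 5.7 mg/L as Cl₂.
(b) Cl₂ equivalent needed: 5.7 mg/L × 398,000 L = 2,269,000 mg = 2269 g.
(b) Product at 62.0% available chlorine: 2269 / 0.62 = 3659 g.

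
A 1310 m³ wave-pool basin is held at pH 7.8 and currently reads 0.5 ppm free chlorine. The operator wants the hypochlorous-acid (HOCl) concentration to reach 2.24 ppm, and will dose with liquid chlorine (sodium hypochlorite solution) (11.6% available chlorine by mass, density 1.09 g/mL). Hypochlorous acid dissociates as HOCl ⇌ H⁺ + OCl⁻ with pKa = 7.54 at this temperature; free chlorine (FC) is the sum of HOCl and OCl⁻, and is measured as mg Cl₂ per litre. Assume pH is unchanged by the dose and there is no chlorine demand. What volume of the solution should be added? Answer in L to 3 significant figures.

60.3 L

Volume: 1310 m³ = 1,310,000 L.
[OCl⁻]/[HOCl] = 10^(pH − pKa) = 10^(7.8 − 7.54) = 1.82; fraction as HOCl = 1/(1 + 1.82) = 0.3546.
Free chlorine required for 2.24 ppm HOCl: 2.24 / 0.3546 = 6.316 ppm.
FC to add: 6.316 − 0.5 = 5.816 mg/L as Cl₂.
Cl₂ equivalent: 5.816 mg/L × 1,310,000 L = 7619 g.
Product at 11.6% available Cl: 7619 / 0.116 = 65,680 g.
Volume: 65,680 g ÷ 1.09 g/mL = 60,260 mL.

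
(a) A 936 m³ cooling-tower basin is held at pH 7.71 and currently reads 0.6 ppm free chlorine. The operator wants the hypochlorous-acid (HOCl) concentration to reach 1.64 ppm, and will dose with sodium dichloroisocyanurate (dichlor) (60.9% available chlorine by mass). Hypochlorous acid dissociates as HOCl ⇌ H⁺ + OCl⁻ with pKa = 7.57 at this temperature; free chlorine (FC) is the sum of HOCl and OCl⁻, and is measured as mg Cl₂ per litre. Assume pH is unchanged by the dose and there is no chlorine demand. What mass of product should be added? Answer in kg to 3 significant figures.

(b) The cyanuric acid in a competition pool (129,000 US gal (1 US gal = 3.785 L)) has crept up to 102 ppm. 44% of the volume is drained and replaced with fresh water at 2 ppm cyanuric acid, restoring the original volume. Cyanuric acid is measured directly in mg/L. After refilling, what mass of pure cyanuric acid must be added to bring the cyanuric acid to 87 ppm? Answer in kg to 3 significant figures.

(a) Volume: 936 m³ = 936,000 L.
(a) [OCl⁻]/[HOCl] = 10^(pH − pKa) = 10^(7.71 − 7.57) = 1.38; fraction as HOCl = 1/(1 + 1.38) = 0.4201.
(a) Free chlorine required for 1.64 ppm HOCl: 1.64 / 0.4201 = 3.904 ppm.
(a) FC to add: 3.904 − 0.6 = 3.304 mg/L as Cl₂.
(a) Cl₂ equivalent: 3.304 mg/L × 936,000 L = 3092 g.
(a) Product at 60.9% available Cl: 3092 / 0.609 = 5078 g.

(b) Volume: 129,000 US gal × 3.785 L/gal = 488,265 L.
(b) After draining 44% and refilling: 102 × 0.56 + 2 × 0.44 = 58 ppm.
(b) Deficit to target: 87 − 58 = 29 mg/L.
(b) Mass: 29 mg/L × 488,265 L = 14,160 g cyanuric acid.

(a) 5.08 kg; (b) 14.2 kg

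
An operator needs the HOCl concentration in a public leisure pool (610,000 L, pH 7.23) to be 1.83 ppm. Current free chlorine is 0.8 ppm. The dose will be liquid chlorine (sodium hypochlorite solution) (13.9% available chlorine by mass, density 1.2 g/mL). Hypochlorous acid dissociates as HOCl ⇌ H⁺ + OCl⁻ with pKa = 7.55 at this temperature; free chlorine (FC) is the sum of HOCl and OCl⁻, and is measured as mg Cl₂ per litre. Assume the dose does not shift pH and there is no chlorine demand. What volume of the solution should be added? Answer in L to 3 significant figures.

[OCl⁻]/[HOCl] = 10^(pH − pKa) = 10^(7.23 − 7.55) = 0.4786; fraction as HOCl = 1/(1 + 0.4786) = 0.6763.
Free chlorine required for 1.83 ppm HOCl: 1.83 / 0.6763 = 2.706 ppm.
FC to add: 2.706 − 0.8 = 1.906 mg/L as Cl₂.
Cl₂ equivalent: 1.906 mg/L × 610,000 L = 1163 g.
Product at 13.9% available Cl: 1163 / 0.139 = 8364 g.
Volume: 8364 g ÷ 1.2 g/mL = 6970 mL.

6.97 L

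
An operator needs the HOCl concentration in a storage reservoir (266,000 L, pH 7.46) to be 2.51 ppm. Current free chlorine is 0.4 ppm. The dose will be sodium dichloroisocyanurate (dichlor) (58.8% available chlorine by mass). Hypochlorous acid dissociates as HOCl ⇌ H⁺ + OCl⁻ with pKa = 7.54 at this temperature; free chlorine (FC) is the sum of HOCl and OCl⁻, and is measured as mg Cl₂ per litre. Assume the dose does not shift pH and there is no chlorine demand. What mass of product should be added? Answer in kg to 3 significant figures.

1.90 kg

[OCl⁻]/[HOCl] = 10^(pH − pKa) = 10^(7.46 − 7.54) = 0.8318; fraction as HOCl = 1/(1 + 0.8318) = 0.5459.
Free chlorine required for 2.51 ppm HOCl: 2.51 / 0.5459 = 4.598 ppm.
FC to add: 4.598 − 0.4 = 4.198 mg/L as Cl₂.
Cl₂ equivalent: 4.198 mg/L × 266,000 L = 1117 g.
Product at 58.8% available Cl: 1117 / 0.588 = 1899 g.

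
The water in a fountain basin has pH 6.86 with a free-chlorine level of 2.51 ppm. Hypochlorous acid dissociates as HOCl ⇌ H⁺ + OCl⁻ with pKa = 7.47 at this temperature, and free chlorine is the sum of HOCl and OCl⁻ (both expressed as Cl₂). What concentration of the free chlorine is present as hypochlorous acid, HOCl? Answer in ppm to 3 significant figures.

[OCl⁻]/[HOCl] = 10^(pH − pKa) = 10^(6.86 − 7.47) = 10^-0.61 = 0.2455.
Fraction as HOCl = 1 / (1 + 0.2455) = 0.8029.
HOCl = 0.8029 × 2.51 ppm = 2.015 ppm.

2.02 ppm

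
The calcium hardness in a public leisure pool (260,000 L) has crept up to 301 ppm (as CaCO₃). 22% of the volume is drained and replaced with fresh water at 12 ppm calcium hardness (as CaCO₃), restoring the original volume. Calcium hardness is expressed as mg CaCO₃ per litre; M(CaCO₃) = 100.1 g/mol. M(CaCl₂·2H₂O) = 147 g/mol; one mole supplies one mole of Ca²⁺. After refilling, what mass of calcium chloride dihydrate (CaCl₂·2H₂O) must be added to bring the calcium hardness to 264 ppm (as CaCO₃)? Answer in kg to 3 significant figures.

10.1 kg

After draining 22% and refilling: 301 × 0.78 + 12 × 0.22 = 237.42 ppm.
Deficit to target: 264 − 237.42 = 26.58 mg/L.
As CaCO₃: 26.58 mg/L × 260,000 L = 6911 g; ÷ 100.1 = 69.04 mol Ca²⁺.
Mass: 69.04 × 147 = 10,150 g.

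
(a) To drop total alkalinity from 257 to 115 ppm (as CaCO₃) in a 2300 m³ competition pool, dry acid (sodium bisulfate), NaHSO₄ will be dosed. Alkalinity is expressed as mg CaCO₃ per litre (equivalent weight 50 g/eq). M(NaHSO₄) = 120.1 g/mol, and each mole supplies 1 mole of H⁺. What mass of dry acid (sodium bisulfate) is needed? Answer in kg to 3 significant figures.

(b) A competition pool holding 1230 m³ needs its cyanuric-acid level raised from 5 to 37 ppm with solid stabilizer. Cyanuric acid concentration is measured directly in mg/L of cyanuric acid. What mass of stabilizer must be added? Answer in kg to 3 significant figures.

(a) 784 kg; (b) 39.4 kg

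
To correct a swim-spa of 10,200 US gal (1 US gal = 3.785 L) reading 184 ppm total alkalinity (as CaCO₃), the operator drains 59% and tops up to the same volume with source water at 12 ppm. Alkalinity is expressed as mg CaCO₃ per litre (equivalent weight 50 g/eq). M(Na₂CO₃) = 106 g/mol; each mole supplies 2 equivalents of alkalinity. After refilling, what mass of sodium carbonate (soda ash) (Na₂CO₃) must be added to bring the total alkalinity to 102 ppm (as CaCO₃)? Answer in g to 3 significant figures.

Volume: 10,200 US gal × 3.785 L/gal = 38,607 L.
After draining 59% and refilling: 184 × 0.41 + 12 × 0.59 = 82.52 ppm.
Deficit to target: 102 − 82.52 = 19.48 mg/L.
As CaCO₃: 19.48 mg/L × 38,607 L = 752.1 g; ÷ 50 g/eq ÷ 2 = 7.521 mol Na₂CO₃.
Mass: 7.521 × 106 = 797.2 g.

797 g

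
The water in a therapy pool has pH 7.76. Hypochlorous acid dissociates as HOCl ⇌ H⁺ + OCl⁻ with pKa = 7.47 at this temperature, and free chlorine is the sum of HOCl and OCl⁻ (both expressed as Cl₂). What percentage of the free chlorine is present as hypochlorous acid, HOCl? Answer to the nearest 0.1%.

[OCl⁻]/[HOCl] = 10^(pH − pKa) = 10^(7.76 − 7.47) = 10^0.29 = 1.95.
Fraction as HOCl = 1 / (1 + 1.95) = 0.339.

33.9%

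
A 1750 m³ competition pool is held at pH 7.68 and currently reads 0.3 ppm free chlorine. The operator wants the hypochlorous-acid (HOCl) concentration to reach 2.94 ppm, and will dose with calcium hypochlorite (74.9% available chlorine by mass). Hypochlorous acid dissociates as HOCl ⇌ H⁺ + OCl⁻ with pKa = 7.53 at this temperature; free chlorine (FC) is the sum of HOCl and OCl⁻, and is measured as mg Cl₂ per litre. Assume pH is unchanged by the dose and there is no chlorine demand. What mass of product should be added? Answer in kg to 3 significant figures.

15.9 kg

Volume: 1750 m³ = 1,750,000 L.
[OCl⁻]/[HOCl] = 10^(pH − pKa) = 10^(7.68 − 7.53) = 1.413; fraction as HOCl = 1/(1 + 1.413) = 0.4145.
Free chlorine required for 2.94 ppm HOCl: 2.94 / 0.4145 = 7.093 ppm.
FC to add: 7.093 − 0.3 = 6.793 mg/L as Cl₂.
Cl₂ equivalent: 6.793 mg/L × 1,750,000 L = 11,890 g.
Product at 74.9% available Cl: 11,890 / 0.749 = 15,870 g.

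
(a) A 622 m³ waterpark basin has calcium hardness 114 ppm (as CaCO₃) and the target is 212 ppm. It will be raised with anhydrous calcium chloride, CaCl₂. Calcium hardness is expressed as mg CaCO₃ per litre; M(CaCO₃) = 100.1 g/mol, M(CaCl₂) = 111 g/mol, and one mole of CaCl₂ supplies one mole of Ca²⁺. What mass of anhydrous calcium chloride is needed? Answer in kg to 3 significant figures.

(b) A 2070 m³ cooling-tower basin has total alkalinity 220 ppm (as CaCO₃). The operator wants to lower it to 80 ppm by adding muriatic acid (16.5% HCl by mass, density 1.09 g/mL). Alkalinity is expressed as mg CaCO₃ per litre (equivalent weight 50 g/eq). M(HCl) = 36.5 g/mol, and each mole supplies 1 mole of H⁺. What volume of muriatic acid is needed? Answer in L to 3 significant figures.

(a) 67.6 kg; (b) 1,180 L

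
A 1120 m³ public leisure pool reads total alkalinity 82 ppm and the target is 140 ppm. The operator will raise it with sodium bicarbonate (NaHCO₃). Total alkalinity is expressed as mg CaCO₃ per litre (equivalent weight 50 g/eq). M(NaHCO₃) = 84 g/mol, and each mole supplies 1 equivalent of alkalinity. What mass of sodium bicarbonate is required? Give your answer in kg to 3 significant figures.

109 kg

Volume: 1120 m³ = 1,120,000 L.
Alkalinity to add: (140 − 82) = 58 mg/L as CaCO₃ × 1,120,000 L = 64,960 g as CaCO₃.
Equivalents: 64,960 g ÷ 50 g/eq = 1299 eq.
NaHCO₃ supplies 1 eq per mole → 1299 mol.
Mass: 1299 mol × 84 g/mol = 109,100 g.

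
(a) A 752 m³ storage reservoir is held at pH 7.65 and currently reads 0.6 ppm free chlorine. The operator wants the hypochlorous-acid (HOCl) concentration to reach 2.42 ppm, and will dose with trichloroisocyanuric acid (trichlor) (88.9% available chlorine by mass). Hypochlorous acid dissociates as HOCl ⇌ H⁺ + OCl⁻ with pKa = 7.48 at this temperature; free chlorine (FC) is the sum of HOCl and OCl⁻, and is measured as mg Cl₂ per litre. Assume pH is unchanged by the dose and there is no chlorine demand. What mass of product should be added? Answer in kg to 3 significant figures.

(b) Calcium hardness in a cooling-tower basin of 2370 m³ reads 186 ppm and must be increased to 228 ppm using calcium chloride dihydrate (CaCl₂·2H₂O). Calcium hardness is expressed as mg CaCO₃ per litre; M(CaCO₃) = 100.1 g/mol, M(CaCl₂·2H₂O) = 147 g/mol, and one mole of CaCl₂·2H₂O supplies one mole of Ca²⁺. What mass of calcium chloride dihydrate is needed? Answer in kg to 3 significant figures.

(a) 4.57 kg; (b) 146 kg

(a) Volume: 752 m³ = 752,000 L.
(a) [OCl⁻]/[HOCl] = 10^(pH − pKa) = 10^(7.65 − 7.48) = 1.479; fraction as HOCl = 1/(1 + 1.479) = 0.4034.
(a) Free chlorine required for 2.42 ppm HOCl: 2.42 / 0.4034 = 5.999 ppm.
(a) FC to add: 5.999 − 0.6 = 5.399 mg/L as Cl₂.
(a) Cl₂ equivalent: 5.399 mg/L × 752,000 L = 4060 g.
(a) Product at 88.9% available Cl: 4060 / 0.889 = 4567 g.

(b) Volume: 2370 m³ = 2,370,000 L.
(b) Hardness to add: (228 − 186) = 42 mg/L as CaCO₃ × 2,370,000 L = 99,540 g as CaCO₃.
(b) Moles of Ca²⁺ (1 mol Ca²⁺ ≡ 1 mol CaCO₃): 99,540 / 100.1 g/mol = 994.4 mol.
(b) Mass of CaCl₂·2H₂O: 994.4 × 147 = 146,200 g.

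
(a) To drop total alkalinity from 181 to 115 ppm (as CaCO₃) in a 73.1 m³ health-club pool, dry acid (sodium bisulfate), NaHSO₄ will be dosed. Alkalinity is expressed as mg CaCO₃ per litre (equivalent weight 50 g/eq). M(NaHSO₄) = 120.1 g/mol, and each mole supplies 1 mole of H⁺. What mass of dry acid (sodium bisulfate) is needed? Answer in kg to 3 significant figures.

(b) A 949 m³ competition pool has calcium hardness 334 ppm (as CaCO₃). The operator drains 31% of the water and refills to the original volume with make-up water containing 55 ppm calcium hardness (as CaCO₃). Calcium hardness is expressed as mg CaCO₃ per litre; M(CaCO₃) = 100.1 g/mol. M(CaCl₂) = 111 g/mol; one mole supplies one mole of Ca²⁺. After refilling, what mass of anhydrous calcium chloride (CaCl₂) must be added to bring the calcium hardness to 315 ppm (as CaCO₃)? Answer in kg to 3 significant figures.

(a) 11.6 kg; (b) 71.0 kg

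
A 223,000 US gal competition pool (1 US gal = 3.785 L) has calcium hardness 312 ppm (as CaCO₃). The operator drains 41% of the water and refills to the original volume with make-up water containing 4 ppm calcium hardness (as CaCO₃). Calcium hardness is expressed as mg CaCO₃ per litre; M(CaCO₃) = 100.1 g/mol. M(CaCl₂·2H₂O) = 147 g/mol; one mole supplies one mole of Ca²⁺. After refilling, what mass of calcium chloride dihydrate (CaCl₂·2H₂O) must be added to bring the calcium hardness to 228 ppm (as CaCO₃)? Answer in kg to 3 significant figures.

52.4 kg

Volume: 223,000 US gal × 3.785 L/gal = 844,055 L.
After draining 41% and refilling: 312 × 0.59 + 4 × 0.41 = 185.72 ppm.
Deficit to target: 228 − 185.72 = 42.28 mg/L.
As CaCO₃: 42.28 mg/L × 844,055 L = 35,690 g; ÷ 100.1 = 356.5 mol Ca²⁺.
Mass: 356.5 × 147 = 52,410 g.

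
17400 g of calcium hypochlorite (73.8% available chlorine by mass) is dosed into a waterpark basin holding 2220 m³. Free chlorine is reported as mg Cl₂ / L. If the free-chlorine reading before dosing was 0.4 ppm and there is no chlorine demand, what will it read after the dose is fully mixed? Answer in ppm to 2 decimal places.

6.18 ppm

Volume: 2220 m³ = 2,220,000 L.
Available chlorine delivered: 17,400 g × 0.738 = 12,840 g as Cl₂.
Concentration rise: 12,840 g / 2,220,000 L = 5.784 mg/L = 5.78 ppm.
Final FC: 0.4 + 5.78 = 6.18 ppm.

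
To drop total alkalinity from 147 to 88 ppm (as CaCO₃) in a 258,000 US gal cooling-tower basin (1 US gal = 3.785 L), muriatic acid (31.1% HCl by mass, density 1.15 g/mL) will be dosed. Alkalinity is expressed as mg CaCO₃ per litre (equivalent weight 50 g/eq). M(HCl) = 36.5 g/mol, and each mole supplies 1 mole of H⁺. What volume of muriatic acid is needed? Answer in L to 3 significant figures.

Volume: 258,000 US gal × 3.785 L/gal = 976,530 L.
Alkalinity to neutralize: (147 − 88) = 59 mg/L as CaCO₃ × 976,530 L = 57,620 g as CaCO₃.
Equivalents of H⁺ required: 57,620 ÷ 50 g/eq = 1152 eq = 1152 mol HCl.
Mass of HCl: 1152 × 36.5 = 42,060 g.
Mass of 31.1% solution: 42,060 / 0.311 = 135,200 g.
Volume: 135,200 g ÷ 1.15 g/mL = 117,600 mL.

118 L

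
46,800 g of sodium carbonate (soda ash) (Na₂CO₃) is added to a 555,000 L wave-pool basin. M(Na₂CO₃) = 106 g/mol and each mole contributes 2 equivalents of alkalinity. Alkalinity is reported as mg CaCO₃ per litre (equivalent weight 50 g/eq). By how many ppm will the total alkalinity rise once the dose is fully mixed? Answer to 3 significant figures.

Moles of Na₂CO₃: 46,800 g ÷ 106 g/mol = 441.5 mol → 883 eq of alkalinity.
As CaCO₃: 883 eq × 50 g/eq = 44,150 g.
Rise: 44,150 g / 555,000 L × 1000 = 79.55 mg/L.

79.6 ppm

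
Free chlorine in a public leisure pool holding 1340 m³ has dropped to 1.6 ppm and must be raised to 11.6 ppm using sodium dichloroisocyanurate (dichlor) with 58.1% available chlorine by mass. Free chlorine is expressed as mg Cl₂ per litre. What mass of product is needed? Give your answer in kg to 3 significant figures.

Volume: 1340 m³ = 1,340,000 L.
Chlorine deficit: 11.6 − 1.6 = 10 ppm = 10 mg/L as Cl₂.
Cl₂ equivalent needed: 10 mg/L × 1,340,000 L = 13,400,000 mg = 13,400 g.
Product at 58.1% available chlorine: 13,400 / 0.581 = 23,060 g.

23.1 kg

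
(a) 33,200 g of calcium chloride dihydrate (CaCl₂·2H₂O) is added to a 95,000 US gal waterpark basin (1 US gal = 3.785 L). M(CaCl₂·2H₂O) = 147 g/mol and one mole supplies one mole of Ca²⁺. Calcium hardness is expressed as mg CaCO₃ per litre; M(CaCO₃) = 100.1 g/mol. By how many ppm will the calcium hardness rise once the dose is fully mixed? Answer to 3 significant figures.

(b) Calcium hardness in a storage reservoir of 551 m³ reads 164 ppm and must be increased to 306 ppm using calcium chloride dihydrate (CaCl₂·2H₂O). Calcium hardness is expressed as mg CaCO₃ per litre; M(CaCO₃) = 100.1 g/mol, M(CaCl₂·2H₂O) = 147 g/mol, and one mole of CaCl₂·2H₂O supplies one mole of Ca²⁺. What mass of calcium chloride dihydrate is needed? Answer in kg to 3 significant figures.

(a) 62.9 ppm; (b) 115 kg

(a) Volume: 95,000 US gal × 3.785 L/gal = 359,575 L.
(a) Moles of Ca²⁺: 33,200 g ÷ 147 g/mol = 225.9 mol.
(a) As CaCO₃: 225.9 mol × 100.1 g/mol = 22,610 g.
(a) Rise: 22,610 g / 359,575 L × 1000 = 62.87 mg/L.

(b) Volume: 551 m³ = 551,000 L.
(b) Hardness to add: (306 − 164) = 142 mg/L as CaCO₃ × 551,000 L = 78,240 g as CaCO₃.
(b) Moles of Ca²⁺ (1 mol Ca²⁺ ≡ 1 mol CaCO₃): 78,240 / 100.1 g/mol = 781.6 mol.
(b) Mass of CaCl₂·2H₂O: 781.6 × 147 = 114,900 g.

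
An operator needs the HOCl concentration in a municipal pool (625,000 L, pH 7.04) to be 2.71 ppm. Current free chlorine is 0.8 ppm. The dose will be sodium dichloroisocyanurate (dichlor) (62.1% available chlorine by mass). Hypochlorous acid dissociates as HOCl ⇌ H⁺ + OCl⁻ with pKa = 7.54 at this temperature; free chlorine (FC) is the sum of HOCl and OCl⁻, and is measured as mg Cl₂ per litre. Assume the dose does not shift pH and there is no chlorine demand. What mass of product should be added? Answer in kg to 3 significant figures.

[OCl⁻]/[HOCl] = 10^(pH − pKa) = 10^(7.04 − 7.54) = 0.3162; fraction as HOCl = 1/(1 + 0.3162) = 0.7597.
Free chlorine required for 2.71 ppm HOCl: 2.71 / 0.7597 = 3.567 ppm.
FC to add: 3.567 − 0.8 = 2.767 mg/L as Cl₂.
Cl₂ equivalent: 2.767 mg/L × 625,000 L = 1729 g.
Product at 62.1% available Cl: 1729 / 0.621 = 2785 g.

2.78 kg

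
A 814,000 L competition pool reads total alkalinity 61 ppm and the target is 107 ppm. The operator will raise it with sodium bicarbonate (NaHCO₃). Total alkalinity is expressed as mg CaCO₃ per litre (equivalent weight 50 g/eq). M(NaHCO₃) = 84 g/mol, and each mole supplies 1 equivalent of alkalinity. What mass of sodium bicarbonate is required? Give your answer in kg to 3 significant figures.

Alkalinity to add: (107 − 61) = 46 mg/L as CaCO₃ × 814,000 L = 37,440 g as CaCO₃.
Equivalents: 37,440 g ÷ 50 g/eq = 748.9 eq.
NaHCO₃ supplies 1 eq per mole → 748.9 mol.
Mass: 748.9 mol × 84 g/mol = 62,910 g.

62.9 kg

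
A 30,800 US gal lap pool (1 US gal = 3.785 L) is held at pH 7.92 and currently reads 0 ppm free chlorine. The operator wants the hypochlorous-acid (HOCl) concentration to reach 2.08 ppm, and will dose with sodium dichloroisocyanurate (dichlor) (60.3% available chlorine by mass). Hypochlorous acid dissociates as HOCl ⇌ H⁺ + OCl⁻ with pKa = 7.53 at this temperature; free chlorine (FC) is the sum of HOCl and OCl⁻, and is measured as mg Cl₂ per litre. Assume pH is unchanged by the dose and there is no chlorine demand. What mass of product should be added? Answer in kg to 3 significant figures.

Volume: 30,800 US gal × 3.785 L/gal = 116,578 L.
[OCl⁻]/[HOCl] = 10^(pH − pKa) = 10^(7.92 − 7.53) = 2.455; fraction as HOCl = 1/(1 + 2.455) = 0.2895.
Free chlorine required for 2.08 ppm HOCl: 2.08 / 0.2895 = 7.186 ppm.
FC to add: 7.186 − 0 = 7.186 mg/L as Cl₂.
Cl₂ equivalent: 7.186 mg/L × 116,578 L = 837.7 g.
Product at 60.3% available Cl: 837.7 / 0.603 = 1389 g.

1.39 kg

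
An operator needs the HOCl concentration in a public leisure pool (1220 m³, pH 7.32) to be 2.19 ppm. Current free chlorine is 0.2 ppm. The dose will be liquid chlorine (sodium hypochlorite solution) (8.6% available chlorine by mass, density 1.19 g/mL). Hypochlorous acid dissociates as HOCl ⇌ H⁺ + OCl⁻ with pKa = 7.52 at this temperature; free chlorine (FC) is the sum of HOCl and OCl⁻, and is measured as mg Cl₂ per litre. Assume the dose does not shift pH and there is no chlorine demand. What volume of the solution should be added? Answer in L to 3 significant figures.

40.2 L

Volume: 1220 m³ = 1,220,000 L.
[OCl⁻]/[HOCl] = 10^(pH − pKa) = 10^(7.32 − 7.52) = 0.631; fraction as HOCl = 1/(1 + 0.631) = 0.6131.
Free chlorine required for 2.19 ppm HOCl: 2.19 / 0.6131 = 3.572 ppm.
FC to add: 3.572 − 0.2 = 3.372 mg/L as Cl₂.
Cl₂ equivalent: 3.372 mg/L × 1,220,000 L = 4114 g.
Product at 8.6% available Cl: 4114 / 0.086 = 47,830 g.
Volume: 47,830 g ÷ 1.19 g/mL = 40,200 mL.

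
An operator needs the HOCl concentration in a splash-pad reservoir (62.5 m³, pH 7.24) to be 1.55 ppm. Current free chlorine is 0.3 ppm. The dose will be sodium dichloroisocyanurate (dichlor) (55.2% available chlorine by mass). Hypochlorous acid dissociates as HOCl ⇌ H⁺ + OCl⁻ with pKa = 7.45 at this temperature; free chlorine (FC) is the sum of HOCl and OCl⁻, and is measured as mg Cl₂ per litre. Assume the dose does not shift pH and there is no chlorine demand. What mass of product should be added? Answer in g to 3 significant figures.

Volume: 62.5 m³ = 62,500 L.
[OCl⁻]/[HOCl] = 10^(pH − pKa) = 10^(7.24 − 7.45) = 0.6166; fraction as HOCl = 1/(1 + 0.6166) = 0.6186.
Free chlorine required for 1.55 ppm HOCl: 1.55 / 0.6186 = 2.506 ppm.
FC to add: 2.506 − 0.3 = 2.206 mg/L as Cl₂.
Cl₂ equivalent: 2.206 mg/L × 62,500 L = 137.9 g.
Product at 55.2% available Cl: 137.9 / 0.552 = 249.7 g.

250 g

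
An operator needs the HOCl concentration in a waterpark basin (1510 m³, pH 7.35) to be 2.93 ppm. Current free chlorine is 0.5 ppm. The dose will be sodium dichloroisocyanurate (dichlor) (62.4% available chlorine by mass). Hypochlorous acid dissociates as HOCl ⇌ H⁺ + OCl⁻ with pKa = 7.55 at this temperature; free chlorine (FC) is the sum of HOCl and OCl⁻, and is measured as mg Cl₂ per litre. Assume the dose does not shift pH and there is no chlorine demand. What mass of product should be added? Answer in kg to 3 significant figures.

Volume: 1510 m³ = 1,510,000 L.
[OCl⁻]/[HOCl] = 10^(pH − pKa) = 10^(7.35 − 7.55) = 0.631; fraction as HOCl = 1/(1 + 0.631) = 0.6131.
Free chlorine required for 2.93 ppm HOCl: 2.93 / 0.6131 = 4.779 ppm.
FC to add: 4.779 − 0.5 = 4.279 mg/L as Cl₂.
Cl₂ equivalent: 4.279 mg/L × 1,510,000 L = 6461 g.
Product at 62.4% available Cl: 6461 / 0.624 = 10,350 g.

10.4 kg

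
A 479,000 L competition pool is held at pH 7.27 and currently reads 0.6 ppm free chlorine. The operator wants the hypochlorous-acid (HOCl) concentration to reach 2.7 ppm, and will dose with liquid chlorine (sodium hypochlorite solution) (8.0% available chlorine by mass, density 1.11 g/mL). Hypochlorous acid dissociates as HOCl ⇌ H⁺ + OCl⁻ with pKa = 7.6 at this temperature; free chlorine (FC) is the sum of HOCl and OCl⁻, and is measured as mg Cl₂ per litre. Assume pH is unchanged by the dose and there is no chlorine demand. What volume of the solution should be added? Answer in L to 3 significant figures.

18.1 L

[OCl⁻]/[HOCl] = 10^(pH − pKa) = 10^(7.27 − 7.6) = 0.4677; fraction as HOCl = 1/(1 + 0.4677) = 0.6813.
Free chlorine required for 2.7 ppm HOCl: 2.7 / 0.6813 = 3.963 ppm.
FC to add: 3.963 − 0.6 = 3.363 mg/L as Cl₂.
Cl₂ equivalent: 3.363 mg/L × 479,000 L = 1611 g.
Product at 8.0% available Cl: 1611 / 0.08 = 20,140 g.
Volume: 20,140 g ÷ 1.11 g/mL = 18,140 mL.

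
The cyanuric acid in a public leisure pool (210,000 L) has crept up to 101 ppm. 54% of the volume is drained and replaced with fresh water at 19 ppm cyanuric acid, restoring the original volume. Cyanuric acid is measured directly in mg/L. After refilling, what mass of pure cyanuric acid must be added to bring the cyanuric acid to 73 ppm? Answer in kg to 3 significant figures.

After draining 54% and refilling: 101 × 0.46 + 19 × 0.54 = 56.72 ppm.
Deficit to target: 73 − 56.72 = 16.28 mg/L.
Mass: 16.28 mg/L × 210,000 L = 3419 g cyanuric acid.

3.42 kg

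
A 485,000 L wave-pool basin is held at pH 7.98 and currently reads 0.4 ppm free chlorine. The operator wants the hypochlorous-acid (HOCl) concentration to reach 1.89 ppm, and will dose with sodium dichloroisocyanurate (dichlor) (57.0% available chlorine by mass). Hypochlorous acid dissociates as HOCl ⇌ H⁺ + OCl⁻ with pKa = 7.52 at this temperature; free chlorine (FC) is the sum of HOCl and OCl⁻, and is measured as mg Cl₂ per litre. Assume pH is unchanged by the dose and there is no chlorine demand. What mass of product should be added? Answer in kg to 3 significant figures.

5.91 kg

[OCl⁻]/[HOCl] = 10^(pH − pKa) = 10^(7.98 − 7.52) = 2.884; fraction as HOCl = 1/(1 + 2.884) = 0.2575.
Free chlorine required for 1.89 ppm HOCl: 1.89 / 0.2575 = 7.341 ppm.
FC to add: 7.341 − 0.4 = 6.941 mg/L as Cl₂.
Cl₂ equivalent: 6.941 mg/L × 485,000 L = 3366 g.
Product at 57.0% available Cl: 3366 / 0.57 = 5906 g.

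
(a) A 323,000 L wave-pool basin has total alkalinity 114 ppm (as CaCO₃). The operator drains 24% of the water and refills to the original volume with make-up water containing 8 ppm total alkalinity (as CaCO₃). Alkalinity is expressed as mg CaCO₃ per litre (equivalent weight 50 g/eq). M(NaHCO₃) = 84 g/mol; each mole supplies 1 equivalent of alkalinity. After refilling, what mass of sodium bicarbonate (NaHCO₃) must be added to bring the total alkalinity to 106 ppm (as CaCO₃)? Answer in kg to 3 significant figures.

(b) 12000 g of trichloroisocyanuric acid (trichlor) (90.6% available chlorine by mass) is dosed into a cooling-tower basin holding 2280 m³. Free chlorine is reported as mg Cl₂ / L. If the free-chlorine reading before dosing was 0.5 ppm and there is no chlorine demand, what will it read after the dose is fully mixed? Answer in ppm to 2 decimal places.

(a) After draining 24% and refilling: 114 × 0.76 + 8 × 0.24 = 88.56 ppm.
(a) Deficit to target: 106 − 88.56 = 17.44 mg/L.
(a) As CaCO₃: 17.44 mg/L × 323,000 L = 5633 g; ÷ 50 g/eq ÷ 1 = 112.7 mol NaHCO₃.
(a) Mass: 112.7 × 84 = 9464 g.

(b) Volume: 2280 m³ = 2,280,000 L.
(b) Available chlorine delivered: 12,000 g × 0.906 = 10,870 g as Cl₂.
(b) Concentration rise: 10,870 g / 2,280,000 L = 4.768 mg/L = 4.77 ppm.
(b) Final FC: 0.5 + 4.77 = 5.27 ppm.

(a) 9.46 kg; (b) 5.27 ppm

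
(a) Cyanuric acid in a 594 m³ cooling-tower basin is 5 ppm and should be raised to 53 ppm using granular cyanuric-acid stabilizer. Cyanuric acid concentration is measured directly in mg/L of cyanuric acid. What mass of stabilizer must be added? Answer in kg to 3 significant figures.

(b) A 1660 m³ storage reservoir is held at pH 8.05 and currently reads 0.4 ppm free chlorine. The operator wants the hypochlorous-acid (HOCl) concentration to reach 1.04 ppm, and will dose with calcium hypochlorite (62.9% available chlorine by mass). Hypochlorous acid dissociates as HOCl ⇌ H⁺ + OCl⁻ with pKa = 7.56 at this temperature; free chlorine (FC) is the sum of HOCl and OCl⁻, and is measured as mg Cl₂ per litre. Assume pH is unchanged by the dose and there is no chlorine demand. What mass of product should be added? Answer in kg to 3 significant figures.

(a) 28.5 kg; (b) 10.2 kg

(a) Volume: 594 m³ = 594,000 L.
(a) CYA to add: (53 − 5) = 48 mg/L × 594,000 L = 28,510 g cyanuric acid.

(b) Volume: 1660 m³ = 1,660,000 L.
(b) [OCl⁻]/[HOCl] = 10^(pH − pKa) = 10^(8.05 − 7.56) = 3.09; fraction as HOCl = 1/(1 + 3.09) = 0.2445.
(b) Free chlorine required for 1.04 ppm HOCl: 1.04 / 0.2445 = 4.254 ppm.
(b) FC to add: 4.254 − 0.4 = 3.854 mg/L as Cl₂.
(b) Cl₂ equivalent: 3.854 mg/L × 1,660,000 L = 6397 g.
(b) Product at 62.9% available Cl: 6397 / 0.629 = 10,170 g.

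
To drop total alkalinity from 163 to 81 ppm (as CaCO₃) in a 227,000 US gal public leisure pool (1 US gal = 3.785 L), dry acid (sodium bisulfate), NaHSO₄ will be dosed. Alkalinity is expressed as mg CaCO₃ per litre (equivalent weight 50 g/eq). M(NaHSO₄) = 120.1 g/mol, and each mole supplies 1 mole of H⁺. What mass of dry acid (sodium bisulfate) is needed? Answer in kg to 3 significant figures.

Volume: 227,000 US gal × 3.785 L/gal = 859,195 L.
Alkalinity to neutralize: (163 − 81) = 82 mg/L as CaCO₃ × 859,195 L = 70,450 g as CaCO₃.
Equivalents of H⁺ required: 70,450 ÷ 50 g/eq = 1409 eq = 1409 mol NaHSO₄.
Mass of NaHSO₄: 1409 × 120.1 = 169,200 g.

169 kg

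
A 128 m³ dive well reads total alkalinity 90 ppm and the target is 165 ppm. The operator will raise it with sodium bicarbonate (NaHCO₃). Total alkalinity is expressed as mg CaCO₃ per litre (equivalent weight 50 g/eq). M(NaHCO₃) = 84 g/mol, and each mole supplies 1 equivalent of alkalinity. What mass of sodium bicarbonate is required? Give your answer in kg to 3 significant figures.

16.1 kg

Volume: 128 m³ = 128,000 L.
Alkalinity to add: (165 − 90) = 75 mg/L as CaCO₃ × 128,000 L = 9600 g as CaCO₃.
Equivalents: 9600 g ÷ 50 g/eq = 192 eq.
NaHCO₃ supplies 1 eq per mole → 192 mol.
Mass: 192 mol × 84 g/mol = 16,130 g.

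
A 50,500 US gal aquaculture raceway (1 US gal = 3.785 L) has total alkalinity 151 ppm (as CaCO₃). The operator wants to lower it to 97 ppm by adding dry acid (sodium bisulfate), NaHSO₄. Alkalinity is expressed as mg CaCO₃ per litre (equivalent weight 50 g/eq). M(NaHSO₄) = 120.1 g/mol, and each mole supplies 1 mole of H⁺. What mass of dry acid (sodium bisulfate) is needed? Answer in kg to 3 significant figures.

24.8 kg

Volume: 50,500 US gal × 3.785 L/gal = 191,142 L.
Alkalinity to neutralize: (151 − 97) = 54 mg/L as CaCO₃ × 191,142 L = 10,320 g as CaCO₃.
Equivalents of H⁺ required: 10,320 ÷ 50 g/eq = 206.4 eq = 206.4 mol NaHSO₄.
Mass of NaHSO₄: 206.4 × 120.1 = 24,790 g.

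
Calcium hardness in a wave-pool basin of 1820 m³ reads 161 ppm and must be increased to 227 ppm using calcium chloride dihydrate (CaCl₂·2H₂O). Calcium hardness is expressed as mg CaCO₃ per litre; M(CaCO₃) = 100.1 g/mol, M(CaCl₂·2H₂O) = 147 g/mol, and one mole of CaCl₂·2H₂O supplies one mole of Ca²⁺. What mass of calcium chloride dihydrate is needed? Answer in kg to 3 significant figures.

176 kg

Volume: 1820 m³ = 1,820,000 L.
Hardness to add: (227 − 161) = 66 mg/L as CaCO₃ × 1,820,000 L = 120,100 g as CaCO₃.
Moles of Ca²⁺ (1 mol Ca²⁺ ≡ 1 mol CaCO₃): 120,100 / 100.1 g/mol = 1200 mol.
Mass of CaCl₂·2H₂O: 1200 × 147 = 176,400 g.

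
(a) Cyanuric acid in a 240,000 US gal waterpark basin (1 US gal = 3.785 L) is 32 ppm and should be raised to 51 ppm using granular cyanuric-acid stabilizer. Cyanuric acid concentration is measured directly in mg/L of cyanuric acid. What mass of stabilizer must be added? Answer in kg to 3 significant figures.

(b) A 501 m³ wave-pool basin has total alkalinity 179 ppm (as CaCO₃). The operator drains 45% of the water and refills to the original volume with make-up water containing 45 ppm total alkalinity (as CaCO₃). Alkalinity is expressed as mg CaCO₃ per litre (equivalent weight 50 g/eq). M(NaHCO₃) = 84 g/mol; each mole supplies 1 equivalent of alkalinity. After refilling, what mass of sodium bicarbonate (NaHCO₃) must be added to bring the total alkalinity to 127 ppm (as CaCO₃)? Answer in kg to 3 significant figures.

(a) 17.3 kg; (b) 6.99 kg

(a) Volume: 240,000 US gal × 3.785 L/gal = 908,400 L.
(a) CYA to add: (51 − 32) = 19 mg/L × 908,400 L = 17,260 g cyanuric acid.

(b) Volume: 501 m³ = 501,000 L.
(b) After draining 45% and refilling: 179 × 0.55 + 45 × 0.45 = 118.7 ppm.
(b) Deficit to target: 127 − 118.7 = 8.3 mg/L.
(b) As CaCO₃: 8.3 mg/L × 501,000 L = 4158 g; ÷ 50 g/eq ÷ 1 = 83.17 mol NaHCO₃.
(b) Mass: 83.17 × 84 = 6986 g.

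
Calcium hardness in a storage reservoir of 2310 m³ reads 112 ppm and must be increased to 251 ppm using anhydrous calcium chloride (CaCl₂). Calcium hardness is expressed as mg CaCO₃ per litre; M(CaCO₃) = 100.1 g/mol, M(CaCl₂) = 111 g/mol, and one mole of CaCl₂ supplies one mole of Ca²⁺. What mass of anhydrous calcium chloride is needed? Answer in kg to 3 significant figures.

Volume: 2310 m³ = 2,310,000 L.
Hardness to add: (251 − 112) = 139 mg/L as CaCO₃ × 2,310,000 L = 321,100 g as CaCO₃.
Moles of Ca²⁺ (1 mol Ca²⁺ ≡ 1 mol CaCO₃): 321,100 / 100.1 g/mol = 3208 mol.
Mass of CaCl₂: 3208 × 111 = 356,100 g.

356 kg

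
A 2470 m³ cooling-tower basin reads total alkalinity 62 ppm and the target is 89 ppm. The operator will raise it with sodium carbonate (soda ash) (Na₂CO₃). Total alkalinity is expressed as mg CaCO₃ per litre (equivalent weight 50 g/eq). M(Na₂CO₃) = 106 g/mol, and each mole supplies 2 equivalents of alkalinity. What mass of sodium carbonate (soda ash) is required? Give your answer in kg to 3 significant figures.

70.7 kg

Volume: 2470 m³ = 2,470,000 L.
Alkalinity to add: (89 − 62) = 27 mg/L as CaCO₃ × 2,470,000 L = 66,690 g as CaCO₃.
Equivalents: 66,690 g ÷ 50 g/eq = 1334 eq.
Each mole of Na₂CO₃ supplies 2 eq, so 1334 / 2 = 666.9 mol.
Mass: 666.9 mol × 106 g/mol = 70,690 g.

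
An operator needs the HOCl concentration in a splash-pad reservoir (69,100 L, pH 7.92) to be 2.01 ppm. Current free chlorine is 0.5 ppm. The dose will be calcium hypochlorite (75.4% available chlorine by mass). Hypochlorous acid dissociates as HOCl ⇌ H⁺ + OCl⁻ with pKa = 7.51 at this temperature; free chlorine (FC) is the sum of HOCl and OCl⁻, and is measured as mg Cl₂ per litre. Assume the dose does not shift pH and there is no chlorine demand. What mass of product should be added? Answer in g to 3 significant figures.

[OCl⁻]/[HOCl] = 10^(pH − pKa) = 10^(7.92 − 7.51) = 2.57; fraction as HOCl = 1/(1 + 2.57) = 0.2801.
Free chlorine required for 2.01 ppm HOCl: 2.01 / 0.2801 = 7.176 ppm.
FC to add: 7.176 − 0.5 = 6.676 mg/L as Cl₂.
Cl₂ equivalent: 6.676 mg/L × 69,100 L = 461.3 g.
Product at 75.4% available Cl: 461.3 / 0.754 = 611.9 g.

612 g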